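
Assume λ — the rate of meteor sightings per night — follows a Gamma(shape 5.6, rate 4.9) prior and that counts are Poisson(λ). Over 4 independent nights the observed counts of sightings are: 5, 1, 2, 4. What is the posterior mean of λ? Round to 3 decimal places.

Total count ∑xᵢ = 12 over n = 4 nights.
Gamma is conjugate to the Poisson likelihood: posterior is Gamma(shape = 5.6+12 = 17.6, rate = 4.9+4 = 8.9).
E[λ | data] = 17.6/8.9 = 1.978.

Posterior mean ≈ 1.978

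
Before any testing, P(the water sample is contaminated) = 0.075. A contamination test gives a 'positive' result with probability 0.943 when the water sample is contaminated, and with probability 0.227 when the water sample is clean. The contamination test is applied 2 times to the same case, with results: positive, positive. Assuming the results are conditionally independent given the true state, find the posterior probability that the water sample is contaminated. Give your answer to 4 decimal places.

With H the event that the water sample is contaminated, the joint likelihood of the observed sequence is P(data|H) = 0.943·0.943 = 0.88925 and P(data|¬H) = 0.227·0.227 = 0.051529.
Bayes: P(H|data) = 0.075·0.88925 / (0.075·0.88925 + 0.925·0.051529) = 0.066694/0.11436 = 0.5832.

Posterior P(H) ≈ 0.5832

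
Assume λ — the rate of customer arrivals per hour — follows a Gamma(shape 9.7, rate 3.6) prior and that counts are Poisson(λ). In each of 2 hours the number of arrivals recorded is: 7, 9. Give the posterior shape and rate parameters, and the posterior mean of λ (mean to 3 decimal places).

Total count ∑xᵢ = 16 over n = 2 hours.
Gamma is conjugate to the Poisson likelihood: posterior is Gamma(shape = 9.7+16 = 25.7, rate = 3.6+2 = 5.6).
E[λ | data] = 25.7/5.6 = 4.589.

Posterior: Gamma(shape=25.7, rate=5.6); mean ≈ 4.589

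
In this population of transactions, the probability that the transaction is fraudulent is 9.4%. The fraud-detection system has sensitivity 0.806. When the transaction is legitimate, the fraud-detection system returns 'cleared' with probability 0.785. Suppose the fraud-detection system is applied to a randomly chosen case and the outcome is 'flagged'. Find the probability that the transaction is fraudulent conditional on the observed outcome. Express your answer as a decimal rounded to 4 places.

Write H for 'the transaction is fraudulent'. Prior odds H:¬H = 0.094/0.906 = 0.10375. For the 'flagged' outcome, the likelihood ratio is 0.806/0.215 = 3.7488.
Posterior odds = 0.10375 × 3.7488 = 0.38895, so P(H|E) = 0.38895/(1+0.38895) = 0.2800.

P(H | E) ≈ 0.2800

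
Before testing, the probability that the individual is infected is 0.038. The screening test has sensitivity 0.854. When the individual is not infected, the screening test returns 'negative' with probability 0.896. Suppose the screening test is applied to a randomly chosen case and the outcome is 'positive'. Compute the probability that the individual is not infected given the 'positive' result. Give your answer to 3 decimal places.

Let H be the event that the individual is infected. P(H) = 0.038, so P(¬H) = 0.962. With E the 'positive' result, P(E|H) = 0.854 and P(E|¬H) = 0.104.
P(E) = 0.854·0.038 + 0.104·0.962 = 0.032452 + 0.10005 = 0.13250.
By Bayes' theorem, P(H|E) = 0.032452 / 0.13250 = 0.245. Hence P(¬H|E) = 1 − 0.245 = 0.755.

P(¬H | E) ≈ 0.755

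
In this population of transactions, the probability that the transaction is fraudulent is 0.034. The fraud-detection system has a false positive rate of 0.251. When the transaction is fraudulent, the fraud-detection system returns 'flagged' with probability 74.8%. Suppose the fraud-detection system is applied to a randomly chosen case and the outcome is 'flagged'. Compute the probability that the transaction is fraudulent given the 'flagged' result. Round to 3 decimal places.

P(H | E) ≈ 0.095

Let H be the event that the transaction is fraudulent. P(H) = 0.034, so P(¬H) = 0.966. With E the 'flagged' result, P(E|H) = 0.748 and P(E|¬H) = 0.251.
P(E) = 0.748·0.034 + 0.251·0.966 = 0.025432 + 0.24247 = 0.26790.
By Bayes' theorem, P(H|E) = 0.025432 / 0.26790 = 0.095.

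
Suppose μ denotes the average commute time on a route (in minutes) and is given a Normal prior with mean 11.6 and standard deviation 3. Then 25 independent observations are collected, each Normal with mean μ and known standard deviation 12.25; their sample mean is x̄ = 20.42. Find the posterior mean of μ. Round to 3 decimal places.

With known σ, the Normal prior is conjugate. Weight on the data is w = (n/σ²)/(n/σ² + 1/τ₀²) = 0.166597/(0.166597+0.111111) = 0.59990.
Posterior mean = w·x̄ + (1−w)·μ₀ = 0.59990·20.42 + 0.40010·11.6 = 16.891.

Posterior mean ≈ 16.891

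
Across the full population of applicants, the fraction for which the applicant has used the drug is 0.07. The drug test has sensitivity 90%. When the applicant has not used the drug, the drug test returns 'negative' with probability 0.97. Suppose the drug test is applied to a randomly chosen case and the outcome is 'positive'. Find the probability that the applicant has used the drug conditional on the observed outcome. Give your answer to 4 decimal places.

P(H | E) ≈ 0.6931

Let H be the event that the applicant has used the drug. P(H) = 0.07, so P(¬H) = 0.93. With E the 'positive' result, P(E|H) = 0.9 and P(E|¬H) = 0.03.
P(E) = 0.9·0.07 + 0.03·0.93 = 0.063000 + 0.027900 = 0.090900.
By Bayes' theorem, P(H|E) = 0.063000 / 0.090900 = 0.6931.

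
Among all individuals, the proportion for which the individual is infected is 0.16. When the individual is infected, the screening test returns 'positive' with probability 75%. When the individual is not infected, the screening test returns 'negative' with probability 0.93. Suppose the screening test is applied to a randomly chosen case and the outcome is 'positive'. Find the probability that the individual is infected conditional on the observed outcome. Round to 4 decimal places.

Let H be the event that the individual is infected. P(H) = 0.16, so P(¬H) = 0.84. With E the 'positive' result, P(E|H) = 0.75 and P(E|¬H) = 0.07.
P(E) = 0.75·0.16 + 0.07·0.84 = 0.12000 + 0.058800 = 0.17880.
By Bayes' theorem, P(H|E) = 0.12000 / 0.17880 = 0.6711.

P(H | E) ≈ 0.6711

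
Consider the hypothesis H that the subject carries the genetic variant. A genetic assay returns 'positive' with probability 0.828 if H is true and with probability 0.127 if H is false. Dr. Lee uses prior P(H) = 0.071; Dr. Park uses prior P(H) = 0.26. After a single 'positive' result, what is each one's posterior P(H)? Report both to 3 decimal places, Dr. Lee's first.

Dr. Lee: 0.333; Dr. Park: 0.696

The likelihood ratio for a 'positive' result is 0.828/0.127 = 6.5197.
Dr. Lee: prior odds 0.071/0.929 = 0.076426; posterior odds 0.49828; posterior probability 0.333.
Dr. Park: prior odds 0.26/0.74 = 0.35135; posterior odds 2.2907; posterior probability 0.696.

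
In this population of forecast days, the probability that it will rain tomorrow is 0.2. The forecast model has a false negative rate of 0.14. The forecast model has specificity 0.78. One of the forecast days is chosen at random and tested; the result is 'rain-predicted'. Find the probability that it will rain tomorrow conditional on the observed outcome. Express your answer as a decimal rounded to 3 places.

Let H be the event that it will rain tomorrow. P(H) = 0.2, so P(¬H) = 0.8. With E the 'rain-predicted' result, P(E|H) = 0.86 and P(E|¬H) = 0.22.
P(E) = 0.86·0.2 + 0.22·0.8 = 0.17200 + 0.17600 = 0.34800.
By Bayes' theorem, P(H|E) = 0.17200 / 0.34800 = 0.494.

P(H | E) ≈ 0.494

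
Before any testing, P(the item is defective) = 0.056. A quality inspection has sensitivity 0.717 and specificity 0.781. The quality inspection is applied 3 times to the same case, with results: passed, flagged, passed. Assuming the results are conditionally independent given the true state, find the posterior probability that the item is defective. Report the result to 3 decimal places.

Let H be the event that the item is defective; start with P(H) = 0.056. P('flagged'|H) = 0.717, P('flagged'|¬H) = 0.219.
Update on result 1 ('passed'): P(H) ← 0.283·0.0560 / (0.283·0.0560 + 0.781·0.9440) = 0.015848/0.75311 = 0.0210.
Update on result 2 ('flagged'): P(H) ← 0.717·0.0210 / (0.717·0.0210 + 0.219·0.9790) = 0.015088/0.22948 = 0.0657.
Update on result 3 ('passed'): P(H) ← 0.283·0.0657 / (0.283·0.0657 + 0.781·0.9343) = 0.018607/0.74826 = 0.0249.

Posterior P(H) ≈ 0.025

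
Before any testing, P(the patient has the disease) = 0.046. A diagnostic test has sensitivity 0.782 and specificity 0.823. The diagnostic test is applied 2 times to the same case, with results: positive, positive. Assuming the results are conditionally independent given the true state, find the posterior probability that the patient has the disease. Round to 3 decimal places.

Posterior P(H) ≈ 0.485

With H the event that the patient has the disease, the joint likelihood of the observed sequence is P(data|H) = 0.782·0.782 = 0.61152 and P(data|¬H) = 0.177·0.177 = 0.031329.
Bayes: P(H|data) = 0.046·0.61152 / (0.046·0.61152 + 0.954·0.031329) = 0.028130/0.058018 = 0.4849.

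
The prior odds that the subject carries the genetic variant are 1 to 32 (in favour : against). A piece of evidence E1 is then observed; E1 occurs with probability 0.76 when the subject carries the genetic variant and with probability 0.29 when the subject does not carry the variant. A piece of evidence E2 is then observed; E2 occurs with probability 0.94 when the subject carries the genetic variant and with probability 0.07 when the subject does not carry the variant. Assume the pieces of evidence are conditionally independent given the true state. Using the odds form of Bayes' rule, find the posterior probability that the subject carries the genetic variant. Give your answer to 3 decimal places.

Posterior probability ≈ 0.524

Prior odds = 1/32 = 0.031250.
Likelihood ratio for E1 = 0.76/0.29 = 2.6207.
Likelihood ratio for E2 = 0.94/0.07 = 13.429.
Posterior odds = prior odds × LR₁ × LR₂ = 1.0998.
Posterior probability = odds/(1+odds) = 1.0998/2.0998 = 0.524.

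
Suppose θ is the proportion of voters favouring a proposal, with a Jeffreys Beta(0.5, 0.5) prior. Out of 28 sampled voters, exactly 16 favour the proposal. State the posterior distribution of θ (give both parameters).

Posterior: Beta(16.5, 12.5)

Observing 16 successes and 12 failures updates Beta(0.5, 0.5) by adding the success and failure counts to the two shape parameters: α = 0.5+16 = 16.5, β = 0.5+12 = 12.5.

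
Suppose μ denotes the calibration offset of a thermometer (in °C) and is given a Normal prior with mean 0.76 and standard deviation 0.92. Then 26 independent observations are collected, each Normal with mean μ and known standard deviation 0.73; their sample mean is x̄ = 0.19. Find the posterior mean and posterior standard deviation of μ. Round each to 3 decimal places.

Posterior mean ≈ 0.203; posterior SD ≈ 0.141

With known σ, the Normal prior is conjugate. Weight on the data is w = (n/σ²)/(n/σ² + 1/τ₀²) = 48.7896/(48.7896+1.18147) = 0.97636.
Posterior mean = w·x̄ + (1−w)·μ₀ = 0.97636·0.19 + 0.023643·0.76 = 0.203. Posterior variance = 1/(48.7896+1.18147) = 0.0200116, so SD = 0.141.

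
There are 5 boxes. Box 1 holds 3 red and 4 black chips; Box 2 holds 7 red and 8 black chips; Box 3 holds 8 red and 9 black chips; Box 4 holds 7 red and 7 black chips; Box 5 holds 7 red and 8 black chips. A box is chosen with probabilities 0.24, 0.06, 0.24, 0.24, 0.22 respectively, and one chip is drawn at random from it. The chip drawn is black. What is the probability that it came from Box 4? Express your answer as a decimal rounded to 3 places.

P(black|Box 1) = 0.5714; P(black|Box 2) = 0.5333; P(black|Box 3) = 0.5294; P(black|Box 4) = 0.5; P(black|Box 5) = 0.5333.
Prior × likelihood for each source: 0.24·0.5714=0.1371, 0.06·0.5333=0.03200, 0.24·0.5294=0.1271, 0.24·0.5=0.1200, 0.22·0.5333=0.1173. Summing gives P(black) = 0.53354.
P(Box 4 | black) = 0.1200 / 0.53354 = 0.225.

Posterior probability ≈ 0.225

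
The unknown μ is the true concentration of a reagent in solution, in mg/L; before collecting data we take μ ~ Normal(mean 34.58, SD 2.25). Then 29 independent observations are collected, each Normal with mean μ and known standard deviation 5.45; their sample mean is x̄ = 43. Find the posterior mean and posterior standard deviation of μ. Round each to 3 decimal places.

With known σ, the Normal prior is conjugate. Weight on the data is w = (n/σ²)/(n/σ² + 1/τ₀²) = 0.976349/(0.976349+0.197531) = 0.83173.
Posterior mean = w·x̄ + (1−w)·μ₀ = 0.83173·43 + 0.16827·34.58 = 41.583. Posterior variance = 1/(0.976349+0.197531) = 0.851876, so SD = 0.923.

Posterior mean ≈ 41.583; posterior SD ≈ 0.923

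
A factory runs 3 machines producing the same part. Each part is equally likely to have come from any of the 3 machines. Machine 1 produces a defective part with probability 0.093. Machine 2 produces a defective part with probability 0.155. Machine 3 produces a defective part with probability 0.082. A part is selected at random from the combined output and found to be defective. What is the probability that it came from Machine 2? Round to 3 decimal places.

Posterior probability ≈ 0.470

Tabulate prior·likelihood by source: [1] prior 0.333333, lik 0.093, product 0.03100; [2] prior 0.333333, lik 0.155, product 0.05167; [3] prior 0.333333, lik 0.082, product 0.02733.
Normalizing constant = 0.11000; the posterior for Machine 2 is its product over the sum, 0.05167/0.11000 = 0.470.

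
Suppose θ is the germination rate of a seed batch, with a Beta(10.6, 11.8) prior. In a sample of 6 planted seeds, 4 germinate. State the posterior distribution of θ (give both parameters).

Posterior: Beta(14.6, 13.8)

The binomial likelihood is conjugate to the Beta prior: with 4 successes and 2 failures, the posterior is Beta(10.6+4, 11.8+2) = Beta(14.6, 13.8).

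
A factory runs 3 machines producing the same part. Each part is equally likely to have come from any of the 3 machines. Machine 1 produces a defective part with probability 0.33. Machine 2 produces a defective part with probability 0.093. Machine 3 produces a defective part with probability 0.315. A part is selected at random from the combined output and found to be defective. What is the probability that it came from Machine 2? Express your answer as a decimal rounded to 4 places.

Posterior probability ≈ 0.1260

P(defective|M1) = 0.33; P(defective|M2) = 0.093; P(defective|M3) = 0.315.
Prior × likelihood for each source: 0.333333·0.33=0.1100, 0.333333·0.093=0.03100, 0.333333·0.315=0.1050. Summing gives P(defective) = 0.24600.
P(Machine 2 | defective) = 0.03100 / 0.24600 = 0.1260.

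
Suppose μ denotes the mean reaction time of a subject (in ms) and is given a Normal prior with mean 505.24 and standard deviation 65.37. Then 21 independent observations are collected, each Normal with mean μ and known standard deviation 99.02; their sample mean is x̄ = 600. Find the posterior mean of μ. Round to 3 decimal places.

Prior precision 1/τ₀² = 1/65.37² = 0.00023401; data precision n/σ² = 21/99.02² = 0.00214177.
Posterior precision = 0.00023401 + 0.00214177 = 0.00237579.
Posterior mean = (0.00023401·505.24 + 0.00214177·600) / 0.00237579 = 590.666.

Posterior mean ≈ 590.666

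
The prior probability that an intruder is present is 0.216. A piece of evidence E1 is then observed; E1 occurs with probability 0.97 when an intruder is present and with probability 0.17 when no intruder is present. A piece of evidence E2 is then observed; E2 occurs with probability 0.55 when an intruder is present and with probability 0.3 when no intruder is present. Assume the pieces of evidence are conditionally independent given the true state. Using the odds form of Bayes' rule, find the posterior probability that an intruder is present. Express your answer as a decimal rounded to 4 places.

Posterior probability ≈ 0.7424

Prior odds = 0.216/(1−0.216) = 0.27551.
Likelihood ratio for E1 = 0.97/0.17 = 5.7059.
Likelihood ratio for E2 = 0.55/0.3 = 1.8333.
Posterior odds = prior odds × LR₁ × LR₂ = 2.8821.
Posterior probability = odds/(1+odds) = 2.8821/3.8821 = 0.7424.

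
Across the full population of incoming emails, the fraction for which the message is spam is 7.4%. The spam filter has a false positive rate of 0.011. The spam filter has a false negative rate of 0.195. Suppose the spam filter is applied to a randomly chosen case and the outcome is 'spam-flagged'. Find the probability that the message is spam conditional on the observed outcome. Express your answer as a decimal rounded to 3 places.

Write H for 'the message is spam'. Prior odds H:¬H = 0.074/0.926 = 0.079914. For the 'spam-flagged' outcome, the likelihood ratio is 0.805/0.011 = 73.182.
Posterior odds = 0.079914 × 73.182 = 5.8482, so P(H|E) = 5.8482/(1+5.8482) = 0.854.

P(H | E) ≈ 0.854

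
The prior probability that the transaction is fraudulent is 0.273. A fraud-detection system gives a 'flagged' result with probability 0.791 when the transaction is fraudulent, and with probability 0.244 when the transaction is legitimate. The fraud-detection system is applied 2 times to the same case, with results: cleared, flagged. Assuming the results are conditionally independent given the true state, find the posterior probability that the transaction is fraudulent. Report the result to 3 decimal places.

With H the event that the transaction is fraudulent, the joint likelihood of the observed sequence is P(data|H) = 0.209·0.791 = 0.16532 and P(data|¬H) = 0.756·0.244 = 0.18446.
Bayes: P(H|data) = 0.273·0.16532 / (0.273·0.16532 + 0.727·0.18446) = 0.045132/0.17924 = 0.2518.

Posterior P(H) ≈ 0.252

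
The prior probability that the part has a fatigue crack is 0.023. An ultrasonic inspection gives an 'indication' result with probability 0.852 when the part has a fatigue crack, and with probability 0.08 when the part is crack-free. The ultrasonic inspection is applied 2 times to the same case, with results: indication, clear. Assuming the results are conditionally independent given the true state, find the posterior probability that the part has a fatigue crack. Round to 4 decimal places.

Posterior P(H) ≈ 0.0388

With H the event that the part has a fatigue crack, the joint likelihood of the observed sequence is P(data|H) = 0.852·0.148 = 0.12610 and P(data|¬H) = 0.08·0.92 = 0.073600.
Bayes: P(H|data) = 0.023·0.12610 / (0.023·0.12610 + 0.977·0.073600) = 0.0029002/0.074807 = 0.0388.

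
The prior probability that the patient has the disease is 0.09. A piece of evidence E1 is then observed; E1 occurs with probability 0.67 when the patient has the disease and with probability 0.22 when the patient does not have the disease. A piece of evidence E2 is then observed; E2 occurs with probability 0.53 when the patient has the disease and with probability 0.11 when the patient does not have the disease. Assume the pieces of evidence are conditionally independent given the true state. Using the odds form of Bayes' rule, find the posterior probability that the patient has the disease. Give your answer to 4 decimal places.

Posterior probability ≈ 0.5920

Prior odds = 0.09/(1−0.09) = 0.098901. In log-odds, ln(0.098901) = -2.3136.
Add log likelihood ratios: ln(3.0455) + ln(4.8182) = 2.6860.
Posterior log-odds = 0.37241, so posterior odds = exp(0.37241) = 1.4512. Converting, P(H|E) = 1.4512/2.4512 = 0.5920.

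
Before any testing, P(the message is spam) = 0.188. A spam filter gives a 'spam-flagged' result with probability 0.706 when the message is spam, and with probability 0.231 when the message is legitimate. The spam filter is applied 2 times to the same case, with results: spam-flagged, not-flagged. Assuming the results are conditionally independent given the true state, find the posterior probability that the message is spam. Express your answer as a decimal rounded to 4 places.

Posterior P(H) ≈ 0.2129

Let H be the event that the message is spam; start with P(H) = 0.188. P('spam-flagged'|H) = 0.706, P('spam-flagged'|¬H) = 0.231.
Update on result 1 ('spam-flagged'): P(H) ← 0.706·0.1880 / (0.706·0.1880 + 0.231·0.8120) = 0.13273/0.32030 = 0.4144.
Update on result 2 ('not-flagged'): P(H) ← 0.294·0.4144 / (0.294·0.4144 + 0.769·0.5856) = 0.12183/0.57217 = 0.2129.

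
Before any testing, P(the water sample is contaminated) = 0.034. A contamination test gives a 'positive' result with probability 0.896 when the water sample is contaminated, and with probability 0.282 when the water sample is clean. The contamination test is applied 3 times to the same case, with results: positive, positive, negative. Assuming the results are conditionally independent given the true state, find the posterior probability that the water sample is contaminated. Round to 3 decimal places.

With H the event that the water sample is contaminated, the joint likelihood of the observed sequence is P(data|H) = 0.896·0.896·0.104 = 0.083493 and P(data|¬H) = 0.282·0.282·0.718 = 0.057098.
Bayes: P(H|data) = 0.034·0.083493 / (0.034·0.083493 + 0.966·0.057098) = 0.0028388/0.057996 = 0.0489.

Posterior P(H) ≈ 0.049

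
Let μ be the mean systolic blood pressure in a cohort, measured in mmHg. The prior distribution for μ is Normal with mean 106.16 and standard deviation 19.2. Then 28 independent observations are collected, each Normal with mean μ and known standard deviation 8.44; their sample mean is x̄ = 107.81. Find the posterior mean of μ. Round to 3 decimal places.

Posterior mean ≈ 107.799

Prior precision 1/τ₀² = 1/19.2² = 0.00271267; data precision n/σ² = 28/8.44² = 0.393073.
Posterior precision = 0.00271267 + 0.393073 = 0.395786.
Posterior mean = (0.00271267·106.16 + 0.393073·107.81) / 0.395786 = 107.799.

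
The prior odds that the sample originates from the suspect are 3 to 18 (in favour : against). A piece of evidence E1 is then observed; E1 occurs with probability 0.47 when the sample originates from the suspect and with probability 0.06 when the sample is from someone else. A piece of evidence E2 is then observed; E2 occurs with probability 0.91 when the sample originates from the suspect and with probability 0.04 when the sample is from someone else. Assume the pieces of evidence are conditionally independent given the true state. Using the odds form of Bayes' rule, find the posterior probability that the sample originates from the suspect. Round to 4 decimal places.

Posterior probability ≈ 0.9674

Prior odds = 3/18 = 0.16667. In log-odds, ln(0.16667) = -1.7918.
Add log likelihood ratios: ln(7.8333) + ln(22.750) = 5.1830.
Posterior log-odds = 3.3912, so posterior odds = exp(3.3912) = 29.701. Converting, P(H|E) = 29.701/30.701 = 0.9674.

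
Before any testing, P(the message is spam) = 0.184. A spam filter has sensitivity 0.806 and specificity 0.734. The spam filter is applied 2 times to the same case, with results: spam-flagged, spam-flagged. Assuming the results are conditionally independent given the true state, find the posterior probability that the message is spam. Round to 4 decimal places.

With H the event that the message is spam, the joint likelihood of the observed sequence is P(data|H) = 0.806·0.806 = 0.64964 and P(data|¬H) = 0.266·0.266 = 0.070756.
Bayes: P(H|data) = 0.184·0.64964 / (0.184·0.64964 + 0.816·0.070756) = 0.11953/0.17727 = 0.6743.

Posterior P(H) ≈ 0.6743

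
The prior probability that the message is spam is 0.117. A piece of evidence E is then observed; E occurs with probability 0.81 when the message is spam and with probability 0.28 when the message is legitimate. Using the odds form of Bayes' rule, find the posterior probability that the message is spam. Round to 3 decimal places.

Posterior probability ≈ 0.277

Prior odds = 0.117/(1−0.117) = 0.13250. In log-odds, ln(0.13250) = -2.0212.
Add log likelihood ratio: ln(2.8929) = 1.0622.
Posterior log-odds = -0.95891, so posterior odds = exp(-0.95891) = 0.38331. Converting, P(H|E) = 0.38331/1.3833 = 0.277.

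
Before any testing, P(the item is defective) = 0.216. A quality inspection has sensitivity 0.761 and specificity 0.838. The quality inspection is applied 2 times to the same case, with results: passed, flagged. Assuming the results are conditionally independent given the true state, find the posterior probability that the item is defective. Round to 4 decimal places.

Let H be the event that the item is defective; start with P(H) = 0.216. P('flagged'|H) = 0.761, P('flagged'|¬H) = 0.162.
Update on result 1 ('passed'): P(H) ← 0.239·0.2160 / (0.239·0.2160 + 0.838·0.7840) = 0.051624/0.70862 = 0.0729.
Update on result 2 ('flagged'): P(H) ← 0.761·0.0729 / (0.761·0.0729 + 0.162·0.9271) = 0.055440/0.20564 = 0.2696.

Posterior P(H) ≈ 0.2696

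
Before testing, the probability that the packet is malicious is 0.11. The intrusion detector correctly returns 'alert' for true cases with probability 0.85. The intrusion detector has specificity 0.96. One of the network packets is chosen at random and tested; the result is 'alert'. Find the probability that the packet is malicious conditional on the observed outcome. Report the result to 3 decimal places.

P(H | E) ≈ 0.724

Let H be the event that the packet is malicious. P(H) = 0.11, so P(¬H) = 0.89. With E the 'alert' result, P(E|H) = 0.85 and P(E|¬H) = 0.04.
P(E) = 0.85·0.11 + 0.04·0.89 = 0.093500 + 0.035600 = 0.12910.
By Bayes' theorem, P(H|E) = 0.093500 / 0.12910 = 0.724.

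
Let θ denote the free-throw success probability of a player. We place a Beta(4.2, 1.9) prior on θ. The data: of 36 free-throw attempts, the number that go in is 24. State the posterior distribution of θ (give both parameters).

Observing 24 successes and 12 failures updates Beta(4.2, 1.9) by adding the success and failure counts to the two shape parameters: α = 4.2+24 = 28.2, β = 1.9+12 = 13.9.

Posterior: Beta(28.2, 13.9)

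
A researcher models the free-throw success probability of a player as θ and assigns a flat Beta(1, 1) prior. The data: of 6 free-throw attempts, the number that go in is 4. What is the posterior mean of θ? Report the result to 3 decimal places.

The binomial likelihood is conjugate to the Beta prior: with 4 successes and 2 failures, the posterior is Beta(1+4, 1+2) = Beta(5, 3).
Posterior mean = α/(α+β) = 5/8 = 0.625.

Posterior mean ≈ 0.625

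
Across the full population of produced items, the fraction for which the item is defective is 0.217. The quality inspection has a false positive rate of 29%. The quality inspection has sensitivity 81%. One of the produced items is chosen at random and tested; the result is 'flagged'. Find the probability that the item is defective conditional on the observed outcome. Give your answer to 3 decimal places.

Write H for 'the item is defective'. Prior odds H:¬H = 0.217/0.783 = 0.27714. For the 'flagged' outcome, the likelihood ratio is 0.81/0.29 = 2.7931.
Posterior odds = 0.27714 × 2.7931 = 0.77408, so P(H|E) = 0.77408/(1+0.77408) = 0.436.

P(H | E) ≈ 0.436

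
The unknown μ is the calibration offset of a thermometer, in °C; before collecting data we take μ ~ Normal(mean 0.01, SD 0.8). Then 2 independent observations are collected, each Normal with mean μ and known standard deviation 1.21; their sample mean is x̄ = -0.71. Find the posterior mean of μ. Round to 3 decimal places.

Posterior mean ≈ -0.326

Prior precision 1/τ₀² = 1/0.8² = 1.56250; data precision n/σ² = 2/1.21² = 1.36603.
Posterior precision = 1.56250 + 1.36603 = 2.92853.
Posterior mean = (1.56250·0.01 + 1.36603·-0.71) / 2.92853 = -0.326.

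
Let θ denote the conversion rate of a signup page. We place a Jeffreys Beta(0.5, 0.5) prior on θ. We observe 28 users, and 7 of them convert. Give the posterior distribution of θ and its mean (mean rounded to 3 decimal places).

Posterior: Beta(7.5, 21.5); mean ≈ 0.259

Observing 7 successes and 21 failures updates Beta(0.5, 0.5) by adding the success and failure counts to the two shape parameters: α = 0.5+7 = 7.5, β = 0.5+21 = 21.5.
E[θ | data] = 7.5/(7.5+21.5) = 0.259.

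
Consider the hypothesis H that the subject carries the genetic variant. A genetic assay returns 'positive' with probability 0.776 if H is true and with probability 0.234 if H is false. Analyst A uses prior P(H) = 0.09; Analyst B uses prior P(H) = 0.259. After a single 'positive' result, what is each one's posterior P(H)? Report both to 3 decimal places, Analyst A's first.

Analyst A: 0.247; Analyst B: 0.537

P('+'|H) = 0.776, P('+'|¬H) = 0.234.
Analyst A: numerator 0.776·0.09 = 0.069840; evidence = 0.069840+0.234·0.91 = 0.28278; posterior = 0.247.
Analyst B: numerator 0.776·0.259 = 0.20098; evidence = 0.20098+0.234·0.741 = 0.37438; posterior = 0.537.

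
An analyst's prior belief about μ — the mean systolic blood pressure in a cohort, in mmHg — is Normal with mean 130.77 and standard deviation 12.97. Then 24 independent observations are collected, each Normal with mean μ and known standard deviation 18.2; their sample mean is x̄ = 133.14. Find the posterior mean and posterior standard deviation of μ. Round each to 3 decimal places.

Posterior mean ≈ 132.960; posterior SD ≈ 3.571

Prior precision 1/τ₀² = 1/12.97² = 0.00594456; data precision n/σ² = 24/18.2² = 0.0724550.
Posterior precision = 0.00594456 + 0.0724550 = 0.0783996, giving posterior SD = 1/√0.0783996 = 3.571.
Posterior mean = (0.00594456·130.77 + 0.0724550·133.14) / 0.0783996 = 132.960.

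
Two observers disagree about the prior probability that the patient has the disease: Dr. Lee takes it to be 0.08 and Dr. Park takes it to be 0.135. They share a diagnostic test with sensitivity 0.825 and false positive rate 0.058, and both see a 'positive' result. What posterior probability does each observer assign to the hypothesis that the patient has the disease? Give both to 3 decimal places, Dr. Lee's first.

P('+'|H) = 0.825, P('+'|¬H) = 0.058.
Dr. Lee: numerator 0.825·0.08 = 0.066000; evidence = 0.066000+0.058·0.92 = 0.11936; posterior = 0.553.
Dr. Park: numerator 0.825·0.135 = 0.11138; evidence = 0.11138+0.058·0.865 = 0.16154; posterior = 0.689.

Dr. Lee: 0.553; Dr. Park: 0.689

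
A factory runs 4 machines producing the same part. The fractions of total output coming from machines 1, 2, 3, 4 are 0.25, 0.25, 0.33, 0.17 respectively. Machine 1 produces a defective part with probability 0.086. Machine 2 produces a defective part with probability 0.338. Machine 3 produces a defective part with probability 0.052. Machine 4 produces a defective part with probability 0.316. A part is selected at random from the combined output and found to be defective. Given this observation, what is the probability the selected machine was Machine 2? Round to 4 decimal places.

Posterior probability ≈ 0.4777

Tabulate prior·likelihood by source: [1] prior 0.25, lik 0.086, product 0.02150; [2] prior 0.25, lik 0.338, product 0.08450; [3] prior 0.33, lik 0.052, product 0.01716; [4] prior 0.17, lik 0.316, product 0.05372.
Normalizing constant = 0.17688; the posterior for Machine 2 is its product over the sum, 0.08450/0.17688 = 0.4777.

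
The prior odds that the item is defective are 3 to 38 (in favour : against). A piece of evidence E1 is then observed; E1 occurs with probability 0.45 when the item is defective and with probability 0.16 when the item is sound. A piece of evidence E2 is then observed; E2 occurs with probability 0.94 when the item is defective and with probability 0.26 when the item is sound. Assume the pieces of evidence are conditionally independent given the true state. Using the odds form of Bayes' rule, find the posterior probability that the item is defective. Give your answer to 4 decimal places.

Prior odds = 3/38 = 0.078947.
Likelihood ratio for E1 = 0.45/0.16 = 2.8125.
Likelihood ratio for E2 = 0.94/0.26 = 3.6154.
Posterior odds = prior odds × LR₁ × LR₂ = 0.80276.
Posterior probability = odds/(1+odds) = 0.80276/1.8028 = 0.4453.

Posterior probability ≈ 0.4453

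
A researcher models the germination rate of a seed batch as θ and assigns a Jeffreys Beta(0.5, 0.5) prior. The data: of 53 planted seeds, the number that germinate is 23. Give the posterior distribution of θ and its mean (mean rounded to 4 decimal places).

Posterior: Beta(23.5, 30.5); mean ≈ 0.4352

The binomial likelihood is conjugate to the Beta prior: with 23 successes and 30 failures, the posterior is Beta(0.5+23, 0.5+30) = Beta(23.5, 30.5).
Posterior mean = α/(α+β) = 23.5/54 = 0.4352.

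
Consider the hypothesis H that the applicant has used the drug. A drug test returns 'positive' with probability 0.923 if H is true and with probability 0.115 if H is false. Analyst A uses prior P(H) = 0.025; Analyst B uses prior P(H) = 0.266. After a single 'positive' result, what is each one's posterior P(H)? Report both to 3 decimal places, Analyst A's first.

The likelihood ratio for a 'positive' result is 0.923/0.115 = 8.0261.
Analyst A: prior odds 0.025/0.975 = 0.025641; posterior odds 0.20580; posterior probability 0.171.
Analyst B: prior odds 0.266/0.734 = 0.36240; posterior odds 2.9086; posterior probability 0.744.

Analyst A: 0.171; Analyst B: 0.744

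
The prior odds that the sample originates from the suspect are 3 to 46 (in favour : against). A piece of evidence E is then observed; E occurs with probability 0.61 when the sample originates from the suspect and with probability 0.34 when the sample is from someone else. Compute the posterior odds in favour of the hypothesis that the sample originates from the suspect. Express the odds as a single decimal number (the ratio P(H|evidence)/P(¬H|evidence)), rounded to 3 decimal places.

Posterior odds ≈ 0.117

Prior odds = 3/46 = 0.065217. In log-odds, ln(0.065217) = -2.7300.
Add log likelihood ratio: ln(1.7941) = 0.58451.
Posterior log-odds = -2.1455, so posterior odds = exp(-2.1455) = 0.11701.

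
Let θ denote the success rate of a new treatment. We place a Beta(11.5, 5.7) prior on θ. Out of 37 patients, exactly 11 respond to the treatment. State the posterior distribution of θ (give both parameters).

Posterior: Beta(22.5, 31.7)

The binomial likelihood is conjugate to the Beta prior: with 11 successes and 26 failures, the posterior is Beta(11.5+11, 5.7+26) = Beta(22.5, 31.7).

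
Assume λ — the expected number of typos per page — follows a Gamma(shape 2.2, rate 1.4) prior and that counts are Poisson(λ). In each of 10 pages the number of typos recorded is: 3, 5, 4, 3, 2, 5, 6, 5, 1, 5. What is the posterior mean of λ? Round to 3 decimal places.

Posterior mean ≈ 3.614

Total count ∑xᵢ = 39 over n = 10 pages.
Gamma is conjugate to the Poisson likelihood: posterior is Gamma(shape = 2.2+39 = 41.2, rate = 1.4+10 = 11.4).
E[λ | data] = 41.2/11.4 = 3.614.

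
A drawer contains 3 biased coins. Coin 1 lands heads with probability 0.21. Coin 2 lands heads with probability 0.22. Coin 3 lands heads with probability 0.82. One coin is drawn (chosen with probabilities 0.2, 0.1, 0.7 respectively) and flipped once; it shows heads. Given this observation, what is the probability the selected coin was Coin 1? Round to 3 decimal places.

P(heads|C1) = 0.21; P(heads|C2) = 0.22; P(heads|C3) = 0.82.
Prior × likelihood for each source: 0.2·0.21=0.04200, 0.1·0.22=0.02200, 0.7·0.82=0.5740. Summing gives P(heads) = 0.63800.
P(Coin 1 | heads) = 0.04200 / 0.63800 = 0.066.

Posterior probability ≈ 0.066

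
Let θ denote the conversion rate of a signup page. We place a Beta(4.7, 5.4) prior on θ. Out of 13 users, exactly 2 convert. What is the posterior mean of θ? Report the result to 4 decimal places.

Posterior mean ≈ 0.2900

The binomial likelihood is conjugate to the Beta prior: with 2 successes and 11 failures, the posterior is Beta(4.7+2, 5.4+11) = Beta(6.7, 16.4).
E[θ | data] = 6.7/(6.7+16.4) = 0.2900.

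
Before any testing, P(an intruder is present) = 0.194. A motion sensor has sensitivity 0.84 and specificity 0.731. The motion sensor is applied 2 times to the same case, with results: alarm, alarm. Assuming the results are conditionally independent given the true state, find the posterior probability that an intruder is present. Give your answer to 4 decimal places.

Let H be the event that an intruder is present; start with P(H) = 0.194. P('alarm'|H) = 0.84, P('alarm'|¬H) = 0.269.
Update on result 1 ('alarm'): P(H) ← 0.84·0.1940 / (0.84·0.1940 + 0.269·0.8060) = 0.16296/0.37977 = 0.4291.
Update on result 2 ('alarm'): P(H) ← 0.84·0.4291 / (0.84·0.4291 + 0.269·0.5709) = 0.36044/0.51401 = 0.7012.

Posterior P(H) ≈ 0.7012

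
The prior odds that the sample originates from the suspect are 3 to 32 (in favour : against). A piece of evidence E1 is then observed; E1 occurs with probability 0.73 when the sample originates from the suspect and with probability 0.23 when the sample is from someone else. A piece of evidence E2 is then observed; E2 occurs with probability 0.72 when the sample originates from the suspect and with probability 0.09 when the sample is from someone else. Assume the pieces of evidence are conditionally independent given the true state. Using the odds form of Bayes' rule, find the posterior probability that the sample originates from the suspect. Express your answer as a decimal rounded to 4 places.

Prior odds = 3/32 = 0.093750.
Likelihood ratio for E1 = 0.73/0.23 = 3.1739.
Likelihood ratio for E2 = 0.72/0.09 = 8.0000.
Posterior odds = prior odds × LR₁ × LR₂ = 2.3804.
Posterior probability = odds/(1+odds) = 2.3804/3.3804 = 0.7042.

Posterior probability ≈ 0.7042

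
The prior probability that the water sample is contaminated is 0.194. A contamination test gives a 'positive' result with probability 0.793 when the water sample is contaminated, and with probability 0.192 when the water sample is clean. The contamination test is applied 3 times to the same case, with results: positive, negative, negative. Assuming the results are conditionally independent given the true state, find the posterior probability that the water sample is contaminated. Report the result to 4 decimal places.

Posterior P(H) ≈ 0.0613

With H the event that the water sample is contaminated, the joint likelihood of the observed sequence is P(data|H) = 0.793·0.207·0.207 = 0.033979 and P(data|¬H) = 0.192·0.808·0.808 = 0.12535.
Bayes: P(H|data) = 0.194·0.033979 / (0.194·0.033979 + 0.806·0.12535) = 0.0065920/0.10762 = 0.0613.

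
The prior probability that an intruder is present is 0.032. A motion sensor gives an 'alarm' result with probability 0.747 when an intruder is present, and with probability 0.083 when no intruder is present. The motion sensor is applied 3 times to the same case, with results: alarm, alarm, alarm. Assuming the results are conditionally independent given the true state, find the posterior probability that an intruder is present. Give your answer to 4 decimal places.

Let H be the event that an intruder is present; start with P(H) = 0.032. P('alarm'|H) = 0.747, P('alarm'|¬H) = 0.083.
Update on result 1 ('alarm'): P(H) ← 0.747·0.0320 / (0.747·0.0320 + 0.083·0.9680) = 0.023904/0.10425 = 0.2293.
Update on result 2 ('alarm'): P(H) ← 0.747·0.2293 / (0.747·0.2293 + 0.083·0.7707) = 0.17129/0.23525 = 0.7281.
Update on result 3 ('alarm'): P(H) ← 0.747·0.7281 / (0.747·0.7281 + 0.083·0.2719) = 0.54388/0.56645 = 0.9602.

Posterior P(H) ≈ 0.9602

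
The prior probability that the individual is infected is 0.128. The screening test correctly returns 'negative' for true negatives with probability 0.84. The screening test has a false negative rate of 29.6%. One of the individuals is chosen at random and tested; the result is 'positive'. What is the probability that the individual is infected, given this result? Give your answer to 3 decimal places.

P(H | E) ≈ 0.392

Let H be the event that the individual is infected. P(H) = 0.128, so P(¬H) = 0.872. With E the 'positive' result, P(E|H) = 0.704 and P(E|¬H) = 0.16.
P(E) = 0.704·0.128 + 0.16·0.872 = 0.090112 + 0.13952 = 0.22963.
By Bayes' theorem, P(H|E) = 0.090112 / 0.22963 = 0.392.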